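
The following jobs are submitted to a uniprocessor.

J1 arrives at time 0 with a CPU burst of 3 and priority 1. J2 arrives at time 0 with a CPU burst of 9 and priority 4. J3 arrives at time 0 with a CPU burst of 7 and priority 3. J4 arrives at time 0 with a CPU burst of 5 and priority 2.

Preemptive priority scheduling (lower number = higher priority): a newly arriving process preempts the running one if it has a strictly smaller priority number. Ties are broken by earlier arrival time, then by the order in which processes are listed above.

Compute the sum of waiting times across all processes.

Gantt: | J1 0-3 | J4 3-8 | J3 8-15 | J2 15-24 |
Completion: J1=3  J2=24  J3=15  J4=8
Turnaround (C−A): J1=3  J2=24  J3=15  J4=8
Waiting = turnaround − burst: J1=0, J2=15, J3=8, J4=3
Total waiting = 0 + 15 + 8 + 3 = 26

26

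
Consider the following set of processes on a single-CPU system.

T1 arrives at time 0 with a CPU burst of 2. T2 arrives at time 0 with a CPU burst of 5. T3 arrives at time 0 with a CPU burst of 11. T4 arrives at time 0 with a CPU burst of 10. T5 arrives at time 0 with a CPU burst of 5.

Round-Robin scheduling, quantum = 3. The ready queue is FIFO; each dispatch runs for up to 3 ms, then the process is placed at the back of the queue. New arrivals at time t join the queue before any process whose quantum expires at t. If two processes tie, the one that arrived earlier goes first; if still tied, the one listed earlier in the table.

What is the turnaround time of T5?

Timeline: | T1 0-2 | T2 2-5 | T3 5-8 | T4 8-11 | T5 11-14 | T2 14-16 | T3 16-19 | T4 19-22 | T5 22-24 | T3 24-27 | T4 27-30 | T3 30-32 | T4 32-33 |
Completion: T1=2  T2=16  T3=32  T4=33  T5=24
Turnaround(T5) = completion − arrival = 24 − 0 = 24

24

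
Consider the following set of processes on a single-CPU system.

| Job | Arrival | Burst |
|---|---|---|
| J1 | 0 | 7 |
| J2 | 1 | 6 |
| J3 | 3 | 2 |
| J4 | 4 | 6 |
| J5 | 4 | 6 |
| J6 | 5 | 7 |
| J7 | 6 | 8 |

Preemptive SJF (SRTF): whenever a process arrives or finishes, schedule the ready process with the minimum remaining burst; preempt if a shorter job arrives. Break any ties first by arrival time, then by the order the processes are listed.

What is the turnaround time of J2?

14

Gantt: | J1 0-3 | J3 3-5 | J1 5-9 | J2 9-15 | J4 15-21 | J5 21-27 | J6 27-34 | J7 34-42 |
Completion: J1=9  J2=15  J3=5  J4=21  J5=27  J6=34  J7=42
Turnaround(J2) = completion − arrival = 15 − 1 = 14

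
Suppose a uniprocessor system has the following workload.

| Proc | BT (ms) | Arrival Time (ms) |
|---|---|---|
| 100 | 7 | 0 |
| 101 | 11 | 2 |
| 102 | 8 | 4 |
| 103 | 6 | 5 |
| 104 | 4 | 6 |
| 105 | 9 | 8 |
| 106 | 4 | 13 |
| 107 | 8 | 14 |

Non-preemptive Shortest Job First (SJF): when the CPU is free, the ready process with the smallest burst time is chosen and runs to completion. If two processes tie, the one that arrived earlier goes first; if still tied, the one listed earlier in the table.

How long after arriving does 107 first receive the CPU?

15

Schedule: | 100 0-7 | 104 7-11 | 103 11-17 | 106 17-21 | 102 21-29 | 107 29-37 | 105 37-46 | 101 46-57 |
Completion: 100=7  101=57  102=29  103=17  104=11  105=46  106=21  107=37
Turnaround (C−A): 100=7  101=55  102=25  103=12  104=5  105=38  106=8  107=23
Response(107) = first start − arrival = 29 − 14 = 15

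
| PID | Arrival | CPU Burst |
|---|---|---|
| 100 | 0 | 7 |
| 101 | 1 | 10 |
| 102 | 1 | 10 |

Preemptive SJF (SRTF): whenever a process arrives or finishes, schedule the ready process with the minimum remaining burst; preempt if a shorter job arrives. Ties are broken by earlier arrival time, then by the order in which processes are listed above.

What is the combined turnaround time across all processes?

49

Gantt: | 100 0-7 | 101 7-17 | 102 17-27 |
Completion: 100=7  101=17  102=27
Turnaround (C−A): 100=7  101=16  102=26
Turnaround = completion − arrival: 100=7, 101=16, 102=26
Total turnaround = 7 + 16 + 26 = 49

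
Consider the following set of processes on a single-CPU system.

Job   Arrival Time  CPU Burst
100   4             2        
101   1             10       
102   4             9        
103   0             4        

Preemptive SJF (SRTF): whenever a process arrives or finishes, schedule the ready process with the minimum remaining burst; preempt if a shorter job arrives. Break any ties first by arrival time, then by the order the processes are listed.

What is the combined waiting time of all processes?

16

Gantt: | 103 0-4 | 100 4-6 | 102 6-15 | 101 15-25 |
Completion: 100=6  101=25  102=15  103=4
Turnaround (C−A): 100=2  101=24  102=11  103=4
Waiting = turnaround − burst: 100=0, 101=14, 102=2, 103=0
Total waiting = 0 + 14 + 2 + 0 = 16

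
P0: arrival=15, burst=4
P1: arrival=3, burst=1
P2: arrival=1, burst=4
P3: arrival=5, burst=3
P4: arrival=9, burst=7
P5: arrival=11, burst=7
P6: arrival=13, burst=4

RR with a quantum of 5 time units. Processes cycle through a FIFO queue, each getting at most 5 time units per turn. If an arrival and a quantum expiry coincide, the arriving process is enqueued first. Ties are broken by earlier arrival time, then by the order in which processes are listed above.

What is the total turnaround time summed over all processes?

71

Timeline: | idle 0-1 | P2 1-5 | P1 5-6 | P3 6-9 | P4 9-14 | P5 14-19 | P6 19-23 | P4 23-25 | P0 25-29 | P5 29-31 |
Completion: P0=29  P1=6  P2=5  P3=9  P4=25  P5=31  P6=23
Turnaround = completion − arrival: P0=14, P1=3, P2=4, P3=4, P4=16, P5=20, P6=10
Total turnaround = 14 + 3 + 4 + 4 + 16 + 20 + 10 = 71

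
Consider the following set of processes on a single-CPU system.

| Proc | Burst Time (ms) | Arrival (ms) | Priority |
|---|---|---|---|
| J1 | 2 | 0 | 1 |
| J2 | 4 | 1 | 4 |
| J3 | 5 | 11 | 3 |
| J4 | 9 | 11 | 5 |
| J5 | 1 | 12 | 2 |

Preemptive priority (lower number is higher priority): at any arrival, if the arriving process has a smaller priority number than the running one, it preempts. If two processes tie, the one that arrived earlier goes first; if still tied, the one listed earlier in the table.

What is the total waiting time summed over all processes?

8

Schedule: | J1 0-2 | J2 2-6 | idle 6-11 | J3 11-12 | J5 12-13 | J3 13-17 | J4 17-26 |
Completion: J1=2  J2=6  J3=17  J4=26  J5=13
Waiting = turnaround − burst: J1=0, J2=1, J3=1, J4=6, J5=0
Total waiting = 0 + 1 + 1 + 6 + 0 = 8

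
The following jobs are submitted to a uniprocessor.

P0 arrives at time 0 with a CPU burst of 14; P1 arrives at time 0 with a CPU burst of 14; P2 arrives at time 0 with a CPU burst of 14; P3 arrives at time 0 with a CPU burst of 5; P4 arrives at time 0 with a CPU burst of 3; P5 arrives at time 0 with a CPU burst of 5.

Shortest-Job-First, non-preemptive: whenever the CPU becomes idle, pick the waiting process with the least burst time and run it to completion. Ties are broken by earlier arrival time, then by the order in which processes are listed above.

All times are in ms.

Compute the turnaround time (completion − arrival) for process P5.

13

Gantt: | P4 0-3 | P3 3-8 | P5 8-13 | P0 13-27 | P1 27-41 | P2 41-55 |
Completion: P0=27  P1=41  P2=55  P3=8  P4=3  P5=13
Turnaround(P5) = completion − arrival = 13 − 0 = 13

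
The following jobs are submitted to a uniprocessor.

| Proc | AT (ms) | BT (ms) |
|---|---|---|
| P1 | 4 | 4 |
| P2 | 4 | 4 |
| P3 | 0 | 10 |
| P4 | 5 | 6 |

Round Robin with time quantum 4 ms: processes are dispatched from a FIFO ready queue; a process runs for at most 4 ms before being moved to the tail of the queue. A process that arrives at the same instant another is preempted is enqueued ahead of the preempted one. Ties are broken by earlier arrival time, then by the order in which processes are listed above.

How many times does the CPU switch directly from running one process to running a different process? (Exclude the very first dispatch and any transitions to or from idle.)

Schedule: | P3 0-4 | P1 4-8 | P2 8-12 | P3 12-16 | P4 16-20 | P3 20-22 | P4 22-24 |
Completion: P1=8  P2=12  P3=22  P4=24
Turnaround (C−A): P1=4  P2=8  P3=22  P4=19

6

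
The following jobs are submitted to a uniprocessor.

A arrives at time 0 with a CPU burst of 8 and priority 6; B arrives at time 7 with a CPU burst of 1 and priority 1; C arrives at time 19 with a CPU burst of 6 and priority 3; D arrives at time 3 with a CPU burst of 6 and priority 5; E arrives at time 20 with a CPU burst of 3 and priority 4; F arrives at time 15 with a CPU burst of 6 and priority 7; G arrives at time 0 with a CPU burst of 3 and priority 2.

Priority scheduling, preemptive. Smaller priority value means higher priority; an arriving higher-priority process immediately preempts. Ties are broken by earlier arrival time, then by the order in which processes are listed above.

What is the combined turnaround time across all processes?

61

Gantt: | G 0-3 | D 3-7 | B 7-8 | D 8-10 | A 10-18 | F 18-19 | C 19-25 | E 25-28 | F 28-33 |
Completion: A=18  B=8  C=25  D=10  E=28  F=33  G=3
Turnaround (C−A): A=18  B=1  C=6  D=7  E=8  F=18  G=3
Turnaround = completion − arrival: A=18, B=1, C=6, D=7, E=8, F=18, G=3
Total turnaround = 18 + 1 + 6 + 7 + 8 + 18 + 3 = 61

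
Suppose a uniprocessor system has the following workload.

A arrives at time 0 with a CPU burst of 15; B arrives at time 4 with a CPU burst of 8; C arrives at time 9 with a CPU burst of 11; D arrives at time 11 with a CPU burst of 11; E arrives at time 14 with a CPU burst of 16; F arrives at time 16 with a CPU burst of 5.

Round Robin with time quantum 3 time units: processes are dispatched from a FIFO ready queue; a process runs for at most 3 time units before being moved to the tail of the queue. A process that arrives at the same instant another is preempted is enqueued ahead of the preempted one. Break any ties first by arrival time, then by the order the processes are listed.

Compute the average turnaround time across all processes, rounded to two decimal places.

42.17

Schedule: | A 0-6 | B 6-9 | A 9-12 | C 12-15 | B 15-18 | D 18-21 | A 21-24 | E 24-27 | C 27-30 | F 30-33 | B 33-35 | D 35-38 | A 38-41 | E 41-44 | C 44-47 | F 47-49 | D 49-52 | E 52-55 | C 55-57 | D 57-59 | E 59-66 |
Completion: A=41  B=35  C=57  D=59  E=66  F=49
Turnaround times: A=41, B=31, C=48, D=48, E=52, F=33
Average turnaround = (41+31+48+48+52+33) / 6 = 253/6 = 42.17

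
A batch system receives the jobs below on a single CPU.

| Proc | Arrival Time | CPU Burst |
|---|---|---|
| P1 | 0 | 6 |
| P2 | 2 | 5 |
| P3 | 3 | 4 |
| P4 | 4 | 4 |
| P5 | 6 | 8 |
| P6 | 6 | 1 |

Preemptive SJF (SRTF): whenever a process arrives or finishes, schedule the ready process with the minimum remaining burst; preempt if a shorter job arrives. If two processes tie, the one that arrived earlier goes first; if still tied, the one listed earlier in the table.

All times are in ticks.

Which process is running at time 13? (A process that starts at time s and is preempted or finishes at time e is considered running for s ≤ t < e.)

Timeline: | P1 0-6 | P6 6-7 | P3 7-11 | P4 11-15 | P2 15-20 | P5 20-28 |
Completion: P1=6  P2=20  P3=11  P4=15  P5=28  P6=7
Turnaround (C−A): P1=6  P2=18  P3=8  P4=11  P5=22  P6=1

P4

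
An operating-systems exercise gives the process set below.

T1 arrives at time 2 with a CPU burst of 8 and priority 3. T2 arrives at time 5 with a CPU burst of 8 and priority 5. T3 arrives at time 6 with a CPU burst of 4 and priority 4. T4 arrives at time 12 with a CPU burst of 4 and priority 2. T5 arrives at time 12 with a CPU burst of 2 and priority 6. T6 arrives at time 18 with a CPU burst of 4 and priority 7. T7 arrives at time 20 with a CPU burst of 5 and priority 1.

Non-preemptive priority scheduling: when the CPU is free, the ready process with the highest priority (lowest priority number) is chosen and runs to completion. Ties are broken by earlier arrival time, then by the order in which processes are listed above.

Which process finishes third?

Gantt: | idle 0-2 | T1 2-10 | T3 10-14 | T4 14-18 | T2 18-26 | T7 26-31 | T5 31-33 | T6 33-37 |
Completion: T1=10  T2=26  T3=14  T4=18  T5=33  T6=37  T7=31
Turnaround (C−A): T1=8  T2=21  T3=8  T4=6  T5=21  T6=19  T7=11
Finish order: T1 → T3 → T4 → T2 → T7 → T5 → T6

T4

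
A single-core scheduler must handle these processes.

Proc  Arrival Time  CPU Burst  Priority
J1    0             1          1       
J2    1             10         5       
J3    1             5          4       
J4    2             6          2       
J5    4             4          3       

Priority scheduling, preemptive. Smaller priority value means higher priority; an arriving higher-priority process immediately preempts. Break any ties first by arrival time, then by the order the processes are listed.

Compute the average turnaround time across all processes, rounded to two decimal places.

11.00

Schedule: | J1 0-1 | J3 1-2 | J4 2-8 | J5 8-12 | J3 12-16 | J2 16-26 |
Completion: J1=1  J2=26  J3=16  J4=8  J5=12
Turnaround (C−A): J1=1  J2=25  J3=15  J4=6  J5=8
Turnaround times: J1=1, J2=25, J3=15, J4=6, J5=8
Average turnaround = (1+25+15+6+8) / 5 = 55/5 = 11.00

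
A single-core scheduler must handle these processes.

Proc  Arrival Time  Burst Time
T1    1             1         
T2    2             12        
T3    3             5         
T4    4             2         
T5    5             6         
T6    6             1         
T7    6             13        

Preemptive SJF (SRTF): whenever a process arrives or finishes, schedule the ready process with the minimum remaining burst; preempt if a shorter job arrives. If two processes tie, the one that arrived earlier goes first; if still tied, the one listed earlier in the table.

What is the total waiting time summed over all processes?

Gantt: | idle 0-1 | T1 1-2 | T2 2-3 | T3 3-4 | T4 4-6 | T6 6-7 | T3 7-11 | T5 11-17 | T2 17-28 | T7 28-41 |
Completion: T1=2  T2=28  T3=11  T4=6  T5=17  T6=7  T7=41
Waiting = turnaround − burst: T1=0, T2=14, T3=3, T4=0, T5=6, T6=0, T7=22
Total waiting = 0 + 14 + 3 + 0 + 6 + 0 + 22 = 45

45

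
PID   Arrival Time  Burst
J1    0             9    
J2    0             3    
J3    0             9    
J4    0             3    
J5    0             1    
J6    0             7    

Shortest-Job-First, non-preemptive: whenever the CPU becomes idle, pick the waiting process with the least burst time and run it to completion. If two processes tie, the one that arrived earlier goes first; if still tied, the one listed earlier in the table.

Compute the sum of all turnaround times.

Timeline: | J5 0-1 | J2 1-4 | J4 4-7 | J6 7-14 | J1 14-23 | J3 23-32 |
Completion: J1=23  J2=4  J3=32  J4=7  J5=1  J6=14
Turnaround = completion − arrival: J1=23, J2=4, J3=32, J4=7, J5=1, J6=14
Total turnaround = 23 + 4 + 32 + 7 + 1 + 14 = 81

81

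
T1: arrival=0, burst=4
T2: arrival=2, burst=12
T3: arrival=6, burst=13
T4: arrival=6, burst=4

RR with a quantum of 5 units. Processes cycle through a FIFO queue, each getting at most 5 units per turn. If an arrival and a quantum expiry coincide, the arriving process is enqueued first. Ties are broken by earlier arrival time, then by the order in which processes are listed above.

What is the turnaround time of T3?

27

Timeline: | T1 0-4 | T2 4-9 | T3 9-14 | T4 14-18 | T2 18-23 | T3 23-28 | T2 28-30 | T3 30-33 |
Completion: T1=4  T2=30  T3=33  T4=18
Turnaround(T3) = completion − arrival = 33 − 6 = 27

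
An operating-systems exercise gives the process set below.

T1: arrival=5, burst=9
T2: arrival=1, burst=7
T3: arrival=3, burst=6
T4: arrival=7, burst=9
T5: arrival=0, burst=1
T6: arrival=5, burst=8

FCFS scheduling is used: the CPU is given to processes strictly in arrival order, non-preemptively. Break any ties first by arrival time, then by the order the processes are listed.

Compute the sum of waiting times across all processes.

56

Schedule: | T5 0-1 | T2 1-8 | T3 8-14 | T1 14-23 | T6 23-31 | T4 31-40 |
Completion: T1=23  T2=8  T3=14  T4=40  T5=1  T6=31
Turnaround (C−A): T1=18  T2=7  T3=11  T4=33  T5=1  T6=26
Waiting = turnaround − burst: T1=9, T2=0, T3=5, T4=24, T5=0, T6=18
Total waiting = 9 + 0 + 5 + 24 + 0 + 18 = 56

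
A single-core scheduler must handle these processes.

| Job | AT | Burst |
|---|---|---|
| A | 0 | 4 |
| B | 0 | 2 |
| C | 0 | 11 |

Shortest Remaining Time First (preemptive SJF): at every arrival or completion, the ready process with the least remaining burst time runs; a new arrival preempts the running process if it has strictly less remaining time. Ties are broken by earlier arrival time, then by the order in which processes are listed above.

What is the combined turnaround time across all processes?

Gantt: | B 0-2 | A 2-6 | C 6-17 |
Completion: A=6  B=2  C=17
Turnaround (C−A): A=6  B=2  C=17
Turnaround = completion − arrival: A=6, B=2, C=17
Total turnaround = 6 + 2 + 17 = 25

25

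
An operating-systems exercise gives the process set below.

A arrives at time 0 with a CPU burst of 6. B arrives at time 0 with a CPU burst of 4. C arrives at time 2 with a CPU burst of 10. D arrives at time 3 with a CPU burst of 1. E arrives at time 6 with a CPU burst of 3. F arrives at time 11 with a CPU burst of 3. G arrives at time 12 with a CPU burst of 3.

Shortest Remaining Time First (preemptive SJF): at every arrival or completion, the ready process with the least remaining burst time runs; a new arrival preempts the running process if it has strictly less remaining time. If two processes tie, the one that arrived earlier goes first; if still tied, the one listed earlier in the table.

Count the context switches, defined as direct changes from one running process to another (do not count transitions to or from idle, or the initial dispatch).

7

Schedule: | B 0-4 | D 4-5 | A 5-6 | E 6-9 | A 9-14 | F 14-17 | G 17-20 | C 20-30 |
Completion: A=14  B=4  C=30  D=5  E=9  F=17  G=20
Turnaround (C−A): A=14  B=4  C=28  D=2  E=3  F=6  G=8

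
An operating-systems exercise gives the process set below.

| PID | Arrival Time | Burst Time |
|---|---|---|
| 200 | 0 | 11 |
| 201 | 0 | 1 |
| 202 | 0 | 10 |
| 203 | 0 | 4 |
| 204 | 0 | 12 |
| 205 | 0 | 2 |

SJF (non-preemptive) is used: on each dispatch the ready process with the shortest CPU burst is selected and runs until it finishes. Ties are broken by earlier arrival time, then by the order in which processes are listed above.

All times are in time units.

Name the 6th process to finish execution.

204

Timeline: | 201 0-1 | 205 1-3 | 203 3-7 | 202 7-17 | 200 17-28 | 204 28-40 |
Completion: 200=28  201=1  202=17  203=7  204=40  205=3
Turnaround (C−A): 200=28  201=1  202=17  203=7  204=40  205=3
Finish order: 201 → 205 → 203 → 202 → 200 → 204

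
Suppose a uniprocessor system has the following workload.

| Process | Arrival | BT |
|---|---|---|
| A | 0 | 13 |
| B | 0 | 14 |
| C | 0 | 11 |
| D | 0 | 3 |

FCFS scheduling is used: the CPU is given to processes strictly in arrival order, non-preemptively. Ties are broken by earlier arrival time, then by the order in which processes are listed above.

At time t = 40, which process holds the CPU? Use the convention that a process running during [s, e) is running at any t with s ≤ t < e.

Schedule: | A 0-13 | B 13-27 | C 27-38 | D 38-41 |
Completion: A=13  B=27  C=38  D=41

D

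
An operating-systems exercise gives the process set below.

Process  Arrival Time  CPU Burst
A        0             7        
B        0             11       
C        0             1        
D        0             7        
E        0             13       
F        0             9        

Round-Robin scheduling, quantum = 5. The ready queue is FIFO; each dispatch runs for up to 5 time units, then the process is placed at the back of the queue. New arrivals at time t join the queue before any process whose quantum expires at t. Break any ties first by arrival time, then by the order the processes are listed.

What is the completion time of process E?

48

Timeline: | A 0-5 | B 5-10 | C 10-11 | D 11-16 | E 16-21 | F 21-26 | A 26-28 | B 28-33 | D 33-35 | E 35-40 | F 40-44 | B 44-45 | E 45-48 |
Completion: A=28  B=45  C=11  D=35  E=48  F=44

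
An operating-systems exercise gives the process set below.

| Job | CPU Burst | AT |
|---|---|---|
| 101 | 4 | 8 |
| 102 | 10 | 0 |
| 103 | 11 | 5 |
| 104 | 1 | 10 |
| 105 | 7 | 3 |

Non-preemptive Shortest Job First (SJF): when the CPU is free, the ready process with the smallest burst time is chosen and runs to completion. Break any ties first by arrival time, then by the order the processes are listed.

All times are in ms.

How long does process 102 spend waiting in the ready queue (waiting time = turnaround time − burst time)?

Schedule: | 102 0-10 | 104 10-11 | 101 11-15 | 105 15-22 | 103 22-33 |
Completion: 101=15  102=10  103=33  104=11  105=22
Waiting(102) = turnaround − burst = 10 − 10 = 0

0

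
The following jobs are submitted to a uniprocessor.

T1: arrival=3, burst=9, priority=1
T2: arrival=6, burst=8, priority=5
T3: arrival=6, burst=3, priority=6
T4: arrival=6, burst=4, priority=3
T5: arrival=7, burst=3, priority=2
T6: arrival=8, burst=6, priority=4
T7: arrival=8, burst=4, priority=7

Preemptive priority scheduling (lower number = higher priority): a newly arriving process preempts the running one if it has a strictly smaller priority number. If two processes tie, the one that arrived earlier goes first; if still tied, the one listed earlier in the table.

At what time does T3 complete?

36

Schedule: | idle 0-3 | T1 3-12 | T5 12-15 | T4 15-19 | T6 19-25 | T2 25-33 | T3 33-36 | T7 36-40 |
Completion: T1=12  T2=33  T3=36  T4=19  T5=15  T6=25  T7=40
Turnaround (C−A): T1=9  T2=27  T3=30  T4=13  T5=8  T6=17  T7=32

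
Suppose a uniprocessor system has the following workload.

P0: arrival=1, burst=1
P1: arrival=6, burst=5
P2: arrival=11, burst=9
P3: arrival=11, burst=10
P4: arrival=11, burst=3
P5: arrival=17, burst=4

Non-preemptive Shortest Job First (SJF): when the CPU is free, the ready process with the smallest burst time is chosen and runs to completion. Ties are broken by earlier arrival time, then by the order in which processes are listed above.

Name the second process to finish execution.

Schedule: | idle 0-1 | P0 1-2 | idle 2-6 | P1 6-11 | P4 11-14 | P2 14-23 | P5 23-27 | P3 27-37 |
Completion: P0=2  P1=11  P2=23  P3=37  P4=14  P5=27
Turnaround (C−A): P0=1  P1=5  P2=12  P3=26  P4=3  P5=10
Finish order: P0 → P1 → P4 → P2 → P5 → P3

P1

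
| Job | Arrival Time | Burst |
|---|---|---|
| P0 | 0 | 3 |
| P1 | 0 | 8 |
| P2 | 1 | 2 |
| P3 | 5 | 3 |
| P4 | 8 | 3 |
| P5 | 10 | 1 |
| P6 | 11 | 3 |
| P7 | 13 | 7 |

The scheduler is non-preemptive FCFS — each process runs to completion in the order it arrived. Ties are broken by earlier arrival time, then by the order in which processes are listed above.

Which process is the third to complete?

Timeline: | P0 0-3 | P1 3-11 | P2 11-13 | P3 13-16 | P4 16-19 | P5 19-20 | P6 20-23 | P7 23-30 |
Completion: P0=3  P1=11  P2=13  P3=16  P4=19  P5=20  P6=23  P7=30
Finish order: P0 → P1 → P2 → P3 → P4 → P5 → P6 → P7

P2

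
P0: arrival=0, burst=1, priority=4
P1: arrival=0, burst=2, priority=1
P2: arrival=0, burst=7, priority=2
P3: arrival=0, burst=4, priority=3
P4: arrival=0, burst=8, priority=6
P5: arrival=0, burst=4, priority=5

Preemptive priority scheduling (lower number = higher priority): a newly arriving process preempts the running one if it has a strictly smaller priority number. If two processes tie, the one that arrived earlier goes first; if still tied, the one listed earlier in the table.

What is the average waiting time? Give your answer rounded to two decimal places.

Timeline: | P1 0-2 | P2 2-9 | P3 9-13 | P0 13-14 | P5 14-18 | P4 18-26 |
Completion: P0=14  P1=2  P2=9  P3=13  P4=26  P5=18
Turnaround (C−A): P0=14  P1=2  P2=9  P3=13  P4=26  P5=18
Waiting times: P0=13, P1=0, P2=2, P3=9, P4=18, P5=14
Average waiting = (13+0+2+9+18+14) / 6 = 56/6 = 9.33

9.33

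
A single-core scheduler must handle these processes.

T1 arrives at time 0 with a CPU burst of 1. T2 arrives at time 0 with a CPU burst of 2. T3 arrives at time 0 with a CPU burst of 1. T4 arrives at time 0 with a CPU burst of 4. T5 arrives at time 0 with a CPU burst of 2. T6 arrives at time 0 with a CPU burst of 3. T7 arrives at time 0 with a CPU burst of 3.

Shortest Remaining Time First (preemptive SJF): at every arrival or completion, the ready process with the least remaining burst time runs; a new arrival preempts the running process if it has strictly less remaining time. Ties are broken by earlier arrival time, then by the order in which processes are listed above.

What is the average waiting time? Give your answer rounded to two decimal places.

4.86

Gantt: | T1 0-1 | T3 1-2 | T2 2-4 | T5 4-6 | T6 6-9 | T7 9-12 | T4 12-16 |
Completion: T1=1  T2=4  T3=2  T4=16  T5=6  T6=9  T7=12
Waiting times: T1=0, T2=2, T3=1, T4=12, T5=4, T6=6, T7=9
Average waiting = (0+2+1+12+4+6+9) / 7 = 34/7 = 4.86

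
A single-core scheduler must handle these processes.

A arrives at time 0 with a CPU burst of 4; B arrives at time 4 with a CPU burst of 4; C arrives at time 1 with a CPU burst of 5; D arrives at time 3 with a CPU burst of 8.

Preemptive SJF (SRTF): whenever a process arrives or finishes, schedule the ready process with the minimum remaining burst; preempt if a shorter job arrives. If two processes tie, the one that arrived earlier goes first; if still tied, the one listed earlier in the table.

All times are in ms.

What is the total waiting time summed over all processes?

Schedule: | A 0-4 | B 4-8 | C 8-13 | D 13-21 |
Completion: A=4  B=8  C=13  D=21
Turnaround (C−A): A=4  B=4  C=12  D=18
Waiting = turnaround − burst: A=0, B=0, C=7, D=10
Total waiting = 0 + 0 + 7 + 10 = 17

17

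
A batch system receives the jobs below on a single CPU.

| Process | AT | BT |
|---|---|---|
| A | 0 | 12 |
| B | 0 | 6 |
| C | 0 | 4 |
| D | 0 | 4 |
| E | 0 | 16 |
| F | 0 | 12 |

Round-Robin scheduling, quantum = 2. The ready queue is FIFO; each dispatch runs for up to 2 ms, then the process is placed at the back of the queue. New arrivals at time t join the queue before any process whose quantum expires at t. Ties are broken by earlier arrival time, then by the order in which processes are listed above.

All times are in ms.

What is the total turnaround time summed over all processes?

216

Schedule: | A 0-2 | B 2-4 | C 4-6 | D 6-8 | E 8-10 | F 10-12 | A 12-14 | B 14-16 | C 16-18 | D 18-20 | E 20-22 | F 22-24 | A 24-26 | B 26-28 | E 28-30 | F 30-32 | A 32-34 | E 34-36 | F 36-38 | A 38-40 | E 40-42 | F 42-44 | A 44-46 | E 46-48 | F 48-50 | E 50-54 |
Completion: A=46  B=28  C=18  D=20  E=54  F=50
Turnaround (C−A): A=46  B=28  C=18  D=20  E=54  F=50
Turnaround = completion − arrival: A=46, B=28, C=18, D=20, E=54, F=50
Total turnaround = 46 + 28 + 18 + 20 + 54 + 50 = 216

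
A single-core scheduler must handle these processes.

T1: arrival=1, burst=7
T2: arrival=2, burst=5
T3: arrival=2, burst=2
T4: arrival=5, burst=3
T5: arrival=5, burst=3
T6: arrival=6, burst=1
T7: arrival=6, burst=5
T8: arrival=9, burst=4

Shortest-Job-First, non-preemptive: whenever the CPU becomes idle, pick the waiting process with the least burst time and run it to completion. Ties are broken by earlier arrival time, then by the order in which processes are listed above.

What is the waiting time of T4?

Gantt: | idle 0-1 | T1 1-8 | T6 8-9 | T3 9-11 | T4 11-14 | T5 14-17 | T8 17-21 | T2 21-26 | T7 26-31 |
Completion: T1=8  T2=26  T3=11  T4=14  T5=17  T6=9  T7=31  T8=21
Turnaround (C−A): T1=7  T2=24  T3=9  T4=9  T5=12  T6=3  T7=25  T8=12
Waiting(T4) = turnaround − burst = 9 − 3 = 6

6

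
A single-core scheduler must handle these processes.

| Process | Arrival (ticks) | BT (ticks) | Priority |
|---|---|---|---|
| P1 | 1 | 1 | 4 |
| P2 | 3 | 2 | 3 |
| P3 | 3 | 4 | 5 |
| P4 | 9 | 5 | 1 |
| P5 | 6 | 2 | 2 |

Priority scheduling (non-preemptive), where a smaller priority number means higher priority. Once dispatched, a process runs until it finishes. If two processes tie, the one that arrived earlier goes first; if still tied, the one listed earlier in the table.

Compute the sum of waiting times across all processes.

10

Schedule: | idle 0-1 | P1 1-2 | idle 2-3 | P2 3-5 | P3 5-9 | P4 9-14 | P5 14-16 |
Completion: P1=2  P2=5  P3=9  P4=14  P5=16
Turnaround (C−A): P1=1  P2=2  P3=6  P4=5  P5=10
Waiting = turnaround − burst: P1=0, P2=0, P3=2, P4=0, P5=8
Total waiting = 0 + 0 + 2 + 0 + 8 = 10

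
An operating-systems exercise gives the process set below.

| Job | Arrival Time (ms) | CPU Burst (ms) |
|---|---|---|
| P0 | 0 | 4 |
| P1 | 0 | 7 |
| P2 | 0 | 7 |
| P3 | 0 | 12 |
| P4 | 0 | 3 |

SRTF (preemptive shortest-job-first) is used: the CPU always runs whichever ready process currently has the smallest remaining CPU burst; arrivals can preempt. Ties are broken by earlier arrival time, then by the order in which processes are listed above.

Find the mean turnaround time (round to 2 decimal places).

Schedule: | P4 0-3 | P0 3-7 | P1 7-14 | P2 14-21 | P3 21-33 |
Completion: P0=7  P1=14  P2=21  P3=33  P4=3
Turnaround times: P0=7, P1=14, P2=21, P3=33, P4=3
Average turnaround = (7+14+21+33+3) / 5 = 78/5 = 15.60

15.60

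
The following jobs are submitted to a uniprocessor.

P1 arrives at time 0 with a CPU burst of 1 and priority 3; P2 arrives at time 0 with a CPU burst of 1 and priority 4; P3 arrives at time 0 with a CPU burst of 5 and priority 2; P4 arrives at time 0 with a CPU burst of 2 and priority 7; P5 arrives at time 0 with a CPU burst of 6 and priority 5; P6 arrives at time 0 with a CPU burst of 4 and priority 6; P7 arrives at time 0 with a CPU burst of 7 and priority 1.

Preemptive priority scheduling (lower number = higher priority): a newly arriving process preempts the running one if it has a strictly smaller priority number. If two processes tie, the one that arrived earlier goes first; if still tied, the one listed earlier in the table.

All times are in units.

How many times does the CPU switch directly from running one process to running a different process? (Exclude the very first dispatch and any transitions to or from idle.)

6

Gantt: | P7 0-7 | P3 7-12 | P1 12-13 | P2 13-14 | P5 14-20 | P6 20-24 | P4 24-26 |
Completion: P1=13  P2=14  P3=12  P4=26  P5=20  P6=24  P7=7
Turnaround (C−A): P1=13  P2=14  P3=12  P4=26  P5=20  P6=24  P7=7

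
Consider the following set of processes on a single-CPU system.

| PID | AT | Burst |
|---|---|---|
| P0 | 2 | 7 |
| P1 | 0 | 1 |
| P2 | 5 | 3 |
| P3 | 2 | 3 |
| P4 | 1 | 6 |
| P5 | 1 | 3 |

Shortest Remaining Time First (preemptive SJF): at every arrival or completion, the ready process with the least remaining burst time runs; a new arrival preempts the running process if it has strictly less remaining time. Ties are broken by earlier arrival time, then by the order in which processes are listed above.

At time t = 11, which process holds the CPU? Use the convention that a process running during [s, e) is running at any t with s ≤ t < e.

Schedule: | P1 0-1 | P5 1-4 | P3 4-7 | P2 7-10 | P4 10-16 | P0 16-23 |
Completion: P0=23  P1=1  P2=10  P3=7  P4=16  P5=4
Turnaround (C−A): P0=21  P1=1  P2=5  P3=5  P4=15  P5=3

P4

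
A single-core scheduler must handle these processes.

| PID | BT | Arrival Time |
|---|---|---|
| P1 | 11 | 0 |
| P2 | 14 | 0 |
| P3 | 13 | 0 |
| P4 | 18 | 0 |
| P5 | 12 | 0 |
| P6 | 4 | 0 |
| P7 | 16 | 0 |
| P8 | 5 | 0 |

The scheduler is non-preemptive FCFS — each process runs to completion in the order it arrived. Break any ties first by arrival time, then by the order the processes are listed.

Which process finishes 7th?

P7

Gantt: | P1 0-11 | P2 11-25 | P3 25-38 | P4 38-56 | P5 56-68 | P6 68-72 | P7 72-88 | P8 88-93 |
Completion: P1=11  P2=25  P3=38  P4=56  P5=68  P6=72  P7=88  P8=93
Turnaround (C−A): P1=11  P2=25  P3=38  P4=56  P5=68  P6=72  P7=88  P8=93
Finish order: P1 → P2 → P3 → P4 → P5 → P6 → P7 → P8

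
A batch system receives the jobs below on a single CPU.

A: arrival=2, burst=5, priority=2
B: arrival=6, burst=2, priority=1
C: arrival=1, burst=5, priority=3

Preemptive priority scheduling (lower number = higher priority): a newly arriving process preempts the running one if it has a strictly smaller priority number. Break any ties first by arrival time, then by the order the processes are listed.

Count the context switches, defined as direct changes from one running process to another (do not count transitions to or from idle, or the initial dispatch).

4

Timeline: | idle 0-1 | C 1-2 | A 2-6 | B 6-8 | A 8-9 | C 9-13 |
Completion: A=9  B=8  C=13
Turnaround (C−A): A=7  B=2  C=12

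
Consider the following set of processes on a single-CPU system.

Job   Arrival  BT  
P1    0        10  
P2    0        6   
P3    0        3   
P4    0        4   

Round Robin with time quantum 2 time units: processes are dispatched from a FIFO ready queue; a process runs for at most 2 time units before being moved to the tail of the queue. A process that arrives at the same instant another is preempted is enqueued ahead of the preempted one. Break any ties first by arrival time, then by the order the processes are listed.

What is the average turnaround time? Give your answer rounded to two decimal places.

17.50

Timeline: | P1 0-2 | P2 2-4 | P3 4-6 | P4 6-8 | P1 8-10 | P2 10-12 | P3 12-13 | P4 13-15 | P1 15-17 | P2 17-19 | P1 19-23 |
Completion: P1=23  P2=19  P3=13  P4=15
Turnaround (C−A): P1=23  P2=19  P3=13  P4=15
Turnaround times: P1=23, P2=19, P3=13, P4=15
Average turnaround = (23+19+13+15) / 4 = 70/4 = 17.50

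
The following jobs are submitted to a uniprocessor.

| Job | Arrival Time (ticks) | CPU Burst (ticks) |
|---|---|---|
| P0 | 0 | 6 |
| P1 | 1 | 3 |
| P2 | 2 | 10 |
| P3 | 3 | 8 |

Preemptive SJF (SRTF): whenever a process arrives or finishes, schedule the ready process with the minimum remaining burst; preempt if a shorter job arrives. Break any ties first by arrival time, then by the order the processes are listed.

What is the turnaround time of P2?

Timeline: | P0 0-1 | P1 1-4 | P0 4-9 | P3 9-17 | P2 17-27 |
Completion: P0=9  P1=4  P2=27  P3=17
Turnaround (C−A): P0=9  P1=3  P2=25  P3=14
Turnaround(P2) = completion − arrival = 27 − 2 = 25

25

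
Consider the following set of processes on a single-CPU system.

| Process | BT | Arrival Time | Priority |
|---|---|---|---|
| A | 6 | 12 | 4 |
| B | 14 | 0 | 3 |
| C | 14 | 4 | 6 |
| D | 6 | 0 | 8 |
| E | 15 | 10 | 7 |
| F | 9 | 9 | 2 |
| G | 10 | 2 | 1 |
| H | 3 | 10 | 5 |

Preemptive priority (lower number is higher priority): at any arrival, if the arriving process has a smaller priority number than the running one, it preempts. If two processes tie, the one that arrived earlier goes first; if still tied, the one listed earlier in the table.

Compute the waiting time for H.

29

Timeline: | B 0-2 | G 2-12 | F 12-21 | B 21-33 | A 33-39 | H 39-42 | C 42-56 | E 56-71 | D 71-77 |
Completion: A=39  B=33  C=56  D=77  E=71  F=21  G=12  H=42
Turnaround (C−A): A=27  B=33  C=52  D=77  E=61  F=12  G=10  H=32
Waiting(H) = turnaround − burst = 32 − 3 = 29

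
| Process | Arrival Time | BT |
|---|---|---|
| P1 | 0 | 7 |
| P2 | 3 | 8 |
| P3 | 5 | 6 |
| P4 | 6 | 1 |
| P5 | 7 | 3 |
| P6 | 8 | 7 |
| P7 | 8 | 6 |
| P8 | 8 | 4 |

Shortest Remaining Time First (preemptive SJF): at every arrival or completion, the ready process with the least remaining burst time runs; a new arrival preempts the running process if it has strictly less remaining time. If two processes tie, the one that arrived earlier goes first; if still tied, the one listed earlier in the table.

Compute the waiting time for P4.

1

Gantt: | P1 0-7 | P4 7-8 | P5 8-11 | P8 11-15 | P3 15-21 | P7 21-27 | P6 27-34 | P2 34-42 |
Completion: P1=7  P2=42  P3=21  P4=8  P5=11  P6=34  P7=27  P8=15
Waiting(P4) = turnaround − burst = 2 − 1 = 1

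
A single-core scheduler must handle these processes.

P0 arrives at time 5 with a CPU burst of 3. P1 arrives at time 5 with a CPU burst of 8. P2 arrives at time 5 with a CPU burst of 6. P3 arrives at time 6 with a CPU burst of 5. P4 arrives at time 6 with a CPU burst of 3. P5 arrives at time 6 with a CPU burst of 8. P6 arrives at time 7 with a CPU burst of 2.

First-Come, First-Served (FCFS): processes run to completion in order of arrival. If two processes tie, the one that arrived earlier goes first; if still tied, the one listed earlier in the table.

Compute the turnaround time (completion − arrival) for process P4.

24

Timeline: | idle 0-5 | P0 5-8 | P1 8-16 | P2 16-22 | P3 22-27 | P4 27-30 | P5 30-38 | P6 38-40 |
Completion: P0=8  P1=16  P2=22  P3=27  P4=30  P5=38  P6=40
Turnaround(P4) = completion − arrival = 30 − 6 = 24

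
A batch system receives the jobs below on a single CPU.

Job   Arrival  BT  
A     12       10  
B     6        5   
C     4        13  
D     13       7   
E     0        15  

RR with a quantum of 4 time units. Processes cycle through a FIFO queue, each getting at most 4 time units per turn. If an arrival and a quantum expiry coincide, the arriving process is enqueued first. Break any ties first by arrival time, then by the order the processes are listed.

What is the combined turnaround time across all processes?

Schedule: | E 0-4 | C 4-8 | E 8-12 | B 12-16 | C 16-20 | A 20-24 | E 24-28 | D 28-32 | B 32-33 | C 33-37 | A 37-41 | E 41-44 | D 44-47 | C 47-48 | A 48-50 |
Completion: A=50  B=33  C=48  D=47  E=44
Turnaround (C−A): A=38  B=27  C=44  D=34  E=44
Turnaround = completion − arrival: A=38, B=27, C=44, D=34, E=44
Total turnaround = 38 + 27 + 44 + 34 + 44 = 187

187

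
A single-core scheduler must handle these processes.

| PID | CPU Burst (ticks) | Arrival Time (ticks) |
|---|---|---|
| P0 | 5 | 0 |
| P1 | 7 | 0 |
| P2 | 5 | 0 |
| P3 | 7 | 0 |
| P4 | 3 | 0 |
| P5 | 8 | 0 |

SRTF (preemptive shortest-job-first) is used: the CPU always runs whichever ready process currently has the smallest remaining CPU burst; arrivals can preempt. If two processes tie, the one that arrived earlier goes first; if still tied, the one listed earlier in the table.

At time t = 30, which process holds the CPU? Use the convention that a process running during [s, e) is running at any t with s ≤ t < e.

P5

Schedule: | P4 0-3 | P0 3-8 | P2 8-13 | P1 13-20 | P3 20-27 | P5 27-35 |
Completion: P0=8  P1=20  P2=13  P3=27  P4=3  P5=35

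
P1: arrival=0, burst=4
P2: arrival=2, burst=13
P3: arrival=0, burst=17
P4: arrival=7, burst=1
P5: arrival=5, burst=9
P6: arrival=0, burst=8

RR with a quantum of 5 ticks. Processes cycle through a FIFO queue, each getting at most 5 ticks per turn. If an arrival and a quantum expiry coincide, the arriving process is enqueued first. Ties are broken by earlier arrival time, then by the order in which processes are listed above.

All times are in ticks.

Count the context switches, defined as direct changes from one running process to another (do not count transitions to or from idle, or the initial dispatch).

12

Gantt: | P1 0-4 | P3 4-9 | P6 9-14 | P2 14-19 | P5 19-24 | P4 24-25 | P3 25-30 | P6 30-33 | P2 33-38 | P5 38-42 | P3 42-47 | P2 47-50 | P3 50-52 |
Completion: P1=4  P2=50  P3=52  P4=25  P5=42  P6=33
Turnaround (C−A): P1=4  P2=48  P3=52  P4=18  P5=37  P6=33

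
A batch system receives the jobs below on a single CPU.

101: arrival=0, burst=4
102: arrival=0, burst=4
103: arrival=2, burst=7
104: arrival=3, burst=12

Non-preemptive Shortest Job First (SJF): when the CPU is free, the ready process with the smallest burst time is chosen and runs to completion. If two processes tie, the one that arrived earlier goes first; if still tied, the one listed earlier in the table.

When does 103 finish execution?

Gantt: | 101 0-4 | 102 4-8 | 103 8-15 | 104 15-27 |
Completion: 101=4  102=8  103=15  104=27

15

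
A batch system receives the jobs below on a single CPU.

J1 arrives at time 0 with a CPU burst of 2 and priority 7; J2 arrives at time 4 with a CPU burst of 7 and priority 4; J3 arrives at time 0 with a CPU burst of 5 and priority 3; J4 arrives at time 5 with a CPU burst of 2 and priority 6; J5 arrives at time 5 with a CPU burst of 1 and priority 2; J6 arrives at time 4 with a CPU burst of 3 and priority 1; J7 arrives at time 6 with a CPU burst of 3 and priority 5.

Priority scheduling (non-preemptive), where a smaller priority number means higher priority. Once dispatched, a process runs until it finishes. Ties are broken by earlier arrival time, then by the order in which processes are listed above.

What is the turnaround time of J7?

13

Gantt: | J3 0-5 | J6 5-8 | J5 8-9 | J2 9-16 | J7 16-19 | J4 19-21 | J1 21-23 |
Completion: J1=23  J2=16  J3=5  J4=21  J5=9  J6=8  J7=19
Turnaround(J7) = completion − arrival = 19 − 6 = 13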